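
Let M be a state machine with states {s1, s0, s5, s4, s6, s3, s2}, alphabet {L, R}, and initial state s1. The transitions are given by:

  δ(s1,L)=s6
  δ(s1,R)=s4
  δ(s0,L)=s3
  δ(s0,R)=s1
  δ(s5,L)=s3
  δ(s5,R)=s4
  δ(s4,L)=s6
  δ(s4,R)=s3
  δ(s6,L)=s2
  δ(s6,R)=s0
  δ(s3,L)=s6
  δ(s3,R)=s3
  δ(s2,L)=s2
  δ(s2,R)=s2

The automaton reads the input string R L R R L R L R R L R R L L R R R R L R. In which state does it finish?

s2

Trace: s1 -R-> s4 -L-> s6 -R-> s0 -R-> s1 -L-> s6 -R-> s0 -L-> s3 -R-> s3 -R-> s3 -L-> s6 -R-> s0 -R-> s1 -L-> s6 -L-> s2 -R-> s2 -R-> s2 -R-> s2 -R-> s2 -L-> s2 -R-> s2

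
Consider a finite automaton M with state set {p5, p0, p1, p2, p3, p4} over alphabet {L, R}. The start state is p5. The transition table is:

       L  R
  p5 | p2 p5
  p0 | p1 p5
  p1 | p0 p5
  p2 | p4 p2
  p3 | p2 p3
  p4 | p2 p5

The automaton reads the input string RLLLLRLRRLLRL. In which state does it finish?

p4

Trace: p5 -R-> p5 -L-> p2 -L-> p4 -L-> p2 -L-> p4 -R-> p5 -L-> p2 -R-> p2 -R-> p2 -L-> p4 -L-> p2 -R-> p2 -L-> p4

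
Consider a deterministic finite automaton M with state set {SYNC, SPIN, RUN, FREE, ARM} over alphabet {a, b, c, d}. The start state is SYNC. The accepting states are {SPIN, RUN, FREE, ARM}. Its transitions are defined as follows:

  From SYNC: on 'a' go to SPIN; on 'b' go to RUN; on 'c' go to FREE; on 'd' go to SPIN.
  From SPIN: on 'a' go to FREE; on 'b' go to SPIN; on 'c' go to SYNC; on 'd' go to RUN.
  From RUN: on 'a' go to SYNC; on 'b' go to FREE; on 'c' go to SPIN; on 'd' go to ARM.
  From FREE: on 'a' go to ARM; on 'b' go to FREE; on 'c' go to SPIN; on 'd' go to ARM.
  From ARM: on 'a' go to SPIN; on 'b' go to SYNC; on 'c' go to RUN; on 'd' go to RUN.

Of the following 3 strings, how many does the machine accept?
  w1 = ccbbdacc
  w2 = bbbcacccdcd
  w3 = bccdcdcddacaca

2

w1: SYNC → FREE → SPIN → SPIN → SPIN → RUN → SYNC → FREE → SPIN  → end SPIN, accepted
w2: SYNC → RUN → FREE → FREE → SPIN → FREE → SPIN → SYNC → FREE → ARM → RUN → ARM  → end ARM, accepted
w3: SYNC → RUN → SPIN → SYNC → SPIN → SYNC → SPIN → SYNC → SPIN → RUN → SYNC → FREE → ARM → RUN → SYNC  → end SYNC, rejected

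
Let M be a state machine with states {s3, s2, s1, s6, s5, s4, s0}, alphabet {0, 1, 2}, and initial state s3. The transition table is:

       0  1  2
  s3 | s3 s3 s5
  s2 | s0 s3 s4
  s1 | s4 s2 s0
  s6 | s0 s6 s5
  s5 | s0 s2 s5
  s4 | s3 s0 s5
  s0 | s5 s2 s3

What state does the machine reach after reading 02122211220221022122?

s5

Trace: s3 -0-> s3 -2-> s5 -1-> s2 -2-> s4 -2-> s5 -2-> s5 -1-> s2 -1-> s3 -2-> s5 -2-> s5 -0-> s0 -2-> s3 -2-> s5 -1-> s2 -0-> s0 -2-> s3 -2-> s5 -1-> s2 -2-> s4 -2-> s5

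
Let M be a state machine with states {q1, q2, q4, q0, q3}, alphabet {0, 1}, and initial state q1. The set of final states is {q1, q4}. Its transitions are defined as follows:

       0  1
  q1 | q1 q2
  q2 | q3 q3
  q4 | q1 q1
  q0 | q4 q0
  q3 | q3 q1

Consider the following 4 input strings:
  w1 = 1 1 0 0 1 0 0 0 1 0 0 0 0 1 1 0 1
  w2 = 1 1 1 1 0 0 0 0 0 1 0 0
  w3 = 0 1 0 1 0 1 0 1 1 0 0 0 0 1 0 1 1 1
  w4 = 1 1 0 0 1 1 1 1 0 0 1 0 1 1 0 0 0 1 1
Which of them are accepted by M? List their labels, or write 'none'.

w1: Trace: q1 -1-> q2 -1-> q3 -0-> q3 -0-> q3 -1-> q1 -0-> q1 -0-> q1 -0-> q1 -1-> q2 -0-> q3 -0-> q3 -0-> q3 -0-> q3 -1-> q1 -1-> q2 -0-> q3 -1-> q1  → end q1, accepted
w2: Trace: q1 -1-> q2 -1-> q3 -1-> q1 -1-> q2 -0-> q3 -0-> q3 -0-> q3 -0-> q3 -0-> q3 -1-> q1 -0-> q1 -0-> q1  → end q1, accepted
w3: Trace: q1 -0-> q1 -1-> q2 -0-> q3 -1-> q1 -0-> q1 -1-> q2 -0-> q3 -1-> q1 -1-> q2 -0-> q3 -0-> q3 -0-> q3 -0-> q3 -1-> q1 -0-> q1 -1-> q2 -1-> q3 -1-> q1  → end q1, accepted
w4: Trace: q1 -1-> q2 -1-> q3 -0-> q3 -0-> q3 -1-> q1 -1-> q2 -1-> q3 -1-> q1 -0-> q1 -0-> q1 -1-> q2 -0-> q3 -1-> q1 -1-> q2 -0-> q3 -0-> q3 -0-> q3 -1-> q1 -1-> q2  → end q2, rejected

w1, w2, w3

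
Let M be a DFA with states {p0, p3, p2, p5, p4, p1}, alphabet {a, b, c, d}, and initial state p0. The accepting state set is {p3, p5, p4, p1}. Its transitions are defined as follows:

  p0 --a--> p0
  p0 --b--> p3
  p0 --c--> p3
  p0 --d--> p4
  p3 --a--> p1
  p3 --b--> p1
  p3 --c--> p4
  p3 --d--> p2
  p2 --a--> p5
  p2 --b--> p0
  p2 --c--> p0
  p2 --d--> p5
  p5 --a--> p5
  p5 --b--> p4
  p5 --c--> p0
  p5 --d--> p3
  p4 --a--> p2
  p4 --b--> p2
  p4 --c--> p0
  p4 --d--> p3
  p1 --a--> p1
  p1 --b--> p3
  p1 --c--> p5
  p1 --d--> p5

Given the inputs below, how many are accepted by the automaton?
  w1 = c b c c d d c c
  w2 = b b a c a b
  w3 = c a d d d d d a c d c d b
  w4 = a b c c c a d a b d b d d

w1: p0 → p3 → p1 → p5 → p0 → p4 → p3 → p4 → p0  → end p0, rejected
w2: p0 → p3 → p1 → p1 → p5 → p5 → p4  → end p4, accepted
w3: p0 → p3 → p1 → p5 → p3 → p2 → p5 → p3 → p1 → p5 → p3 → p4 → p3 → p1  → end p1, accepted
w4: p0 → p0 → p3 → p4 → p0 → p3 → p1 → p5 → p5 → p4 → p3 → p1 → p5 → p3  → end p3, accepted

3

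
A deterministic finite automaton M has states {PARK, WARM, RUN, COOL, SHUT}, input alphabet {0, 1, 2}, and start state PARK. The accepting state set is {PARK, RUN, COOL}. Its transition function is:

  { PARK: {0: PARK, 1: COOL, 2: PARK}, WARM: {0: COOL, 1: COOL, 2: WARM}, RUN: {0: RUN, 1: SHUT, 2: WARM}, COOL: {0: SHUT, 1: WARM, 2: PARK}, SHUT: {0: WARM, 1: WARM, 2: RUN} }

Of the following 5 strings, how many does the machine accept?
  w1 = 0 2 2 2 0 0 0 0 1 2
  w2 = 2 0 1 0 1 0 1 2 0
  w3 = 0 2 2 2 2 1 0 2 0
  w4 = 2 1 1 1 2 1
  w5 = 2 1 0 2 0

5

w1: PARK → PARK → PARK → PARK → PARK → PARK → PARK → PARK → PARK → COOL → PARK  → end PARK, accepted
w2: PARK → PARK → PARK → COOL → SHUT → WARM → COOL → WARM → WARM → COOL  → end COOL, accepted
w3: PARK → PARK → PARK → PARK → PARK → PARK → COOL → SHUT → RUN → RUN  → end RUN, accepted
w4: PARK → PARK → COOL → WARM → COOL → PARK → COOL  → end COOL, accepted
w5: PARK → PARK → COOL → SHUT → RUN → RUN  → end RUN, accepted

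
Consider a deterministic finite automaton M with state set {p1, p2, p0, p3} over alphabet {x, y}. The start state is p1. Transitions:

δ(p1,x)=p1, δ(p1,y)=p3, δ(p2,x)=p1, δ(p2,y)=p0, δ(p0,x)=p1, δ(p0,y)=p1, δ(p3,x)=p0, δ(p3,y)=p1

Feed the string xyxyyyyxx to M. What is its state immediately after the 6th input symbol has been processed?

p1

p1 → p1 → p3 → p0 → p1 → p3 → p1
After 6 symbols: p1.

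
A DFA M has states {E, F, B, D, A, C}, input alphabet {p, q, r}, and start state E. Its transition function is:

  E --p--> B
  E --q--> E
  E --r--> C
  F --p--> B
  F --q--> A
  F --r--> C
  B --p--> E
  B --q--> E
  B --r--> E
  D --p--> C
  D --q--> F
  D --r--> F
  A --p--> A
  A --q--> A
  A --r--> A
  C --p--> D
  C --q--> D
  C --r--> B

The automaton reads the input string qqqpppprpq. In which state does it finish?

F

Trace: E -q-> E -q-> E -q-> E -p-> B -p-> E -p-> B -p-> E -r-> C -p-> D -q-> F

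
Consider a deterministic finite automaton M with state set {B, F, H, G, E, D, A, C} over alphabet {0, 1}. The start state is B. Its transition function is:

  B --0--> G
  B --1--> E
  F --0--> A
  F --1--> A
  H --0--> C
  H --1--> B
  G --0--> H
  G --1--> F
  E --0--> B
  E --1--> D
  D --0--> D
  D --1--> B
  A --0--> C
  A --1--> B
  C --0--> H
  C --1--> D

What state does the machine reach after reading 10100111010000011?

B → E → B → E → B → G → F → A → B → G → F → A → C → H → C → H → B → E

E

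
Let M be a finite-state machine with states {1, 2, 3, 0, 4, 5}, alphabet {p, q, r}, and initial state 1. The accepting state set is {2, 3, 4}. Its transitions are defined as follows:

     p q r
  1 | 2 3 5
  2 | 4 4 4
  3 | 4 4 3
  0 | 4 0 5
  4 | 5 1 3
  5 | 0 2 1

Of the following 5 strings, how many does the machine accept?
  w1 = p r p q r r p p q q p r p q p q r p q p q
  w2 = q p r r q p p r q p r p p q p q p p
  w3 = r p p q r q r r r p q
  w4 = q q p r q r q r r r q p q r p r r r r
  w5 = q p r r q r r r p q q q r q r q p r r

w1:
  start at 1
  read 'p': 1 → 2
  read 'r': 2 → 4
  read 'p': 4 → 5
  read 'q': 5 → 2
  read 'r': 2 → 4
  read 'r': 4 → 3
  read 'p': 3 → 4
  read 'p': 4 → 5
  read 'q': 5 → 2
  read 'q': 2 → 4
  read 'p': 4 → 5
  read 'r': 5 → 1
  read 'p': 1 → 2
  read 'q': 2 → 4
  read 'p': 4 → 5
  read 'q': 5 → 2
  read 'r': 2 → 4
  read 'p': 4 → 5
  read 'q': 5 → 2
  read 'p': 2 → 4
  read 'q': 4 → 1
  end 1, rejected
w2:
  start at 1
  read 'q': 1 → 3
  read 'p': 3 → 4
  read 'r': 4 → 3
  read 'r': 3 → 3
  read 'q': 3 → 4
  read 'p': 4 → 5
  read 'p': 5 → 0
  read 'r': 0 → 5
  read 'q': 5 → 2
  read 'p': 2 → 4
  read 'r': 4 → 3
  read 'p': 3 → 4
  read 'p': 4 → 5
  read 'q': 5 → 2
  read 'p': 2 → 4
  read 'q': 4 → 1
  read 'p': 1 → 2
  read 'p': 2 → 4
  end 4, accepted
w3:
  start at 1
  read 'r': 1 → 5
  read 'p': 5 → 0
  read 'p': 0 → 4
  read 'q': 4 → 1
  read 'r': 1 → 5
  read 'q': 5 → 2
  read 'r': 2 → 4
  read 'r': 4 → 3
  read 'r': 3 → 3
  read 'p': 3 → 4
  read 'q': 4 → 1
  end 1, rejected
w4:
  start at 1
  read 'q': 1 → 3
  read 'q': 3 → 4
  read 'p': 4 → 5
  read 'r': 5 → 1
  read 'q': 1 → 3
  read 'r': 3 → 3
  read 'q': 3 → 4
  read 'r': 4 → 3
  read 'r': 3 → 3
  read 'r': 3 → 3
  read 'q': 3 → 4
  read 'p': 4 → 5
  read 'q': 5 → 2
  read 'r': 2 → 4
  read 'p': 4 → 5
  read 'r': 5 → 1
  read 'r': 1 → 5
  read 'r': 5 → 1
  read 'r': 1 → 5
  end 5, rejected
w5:
  start at 1
  read 'q': 1 → 3
  read 'p': 3 → 4
  read 'r': 4 → 3
  read 'r': 3 → 3
  read 'q': 3 → 4
  read 'r': 4 → 3
  read 'r': 3 → 3
  read 'r': 3 → 3
  read 'p': 3 → 4
  read 'q': 4 → 1
  read 'q': 1 → 3
  read 'q': 3 → 4
  read 'r': 4 → 3
  read 'q': 3 → 4
  read 'r': 4 → 3
  read 'q': 3 → 4
  read 'p': 4 → 5
  read 'r': 5 → 1
  read 'r': 1 → 5
  end 5, rejected

1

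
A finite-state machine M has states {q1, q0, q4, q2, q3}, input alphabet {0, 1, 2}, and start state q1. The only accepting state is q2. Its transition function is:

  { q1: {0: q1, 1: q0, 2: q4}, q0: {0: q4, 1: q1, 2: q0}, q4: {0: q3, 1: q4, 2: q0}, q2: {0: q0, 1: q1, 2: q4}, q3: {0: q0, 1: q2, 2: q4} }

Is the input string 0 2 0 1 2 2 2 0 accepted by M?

No

Trace: q1 -0-> q1 -2-> q4 -0-> q3 -1-> q2 -2-> q4 -2-> q0 -2-> q0 -0-> q4
End state q4 is not accepting.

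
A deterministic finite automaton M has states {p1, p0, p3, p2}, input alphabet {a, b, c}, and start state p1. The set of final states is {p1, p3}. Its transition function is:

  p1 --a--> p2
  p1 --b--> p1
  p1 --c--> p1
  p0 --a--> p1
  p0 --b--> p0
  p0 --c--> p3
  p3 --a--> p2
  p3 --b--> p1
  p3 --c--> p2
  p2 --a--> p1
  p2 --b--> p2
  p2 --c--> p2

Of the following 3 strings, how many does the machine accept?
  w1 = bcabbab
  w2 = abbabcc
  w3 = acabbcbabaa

w1:
  start at p1
  read 'b': p1 → p1
  read 'c': p1 → p1
  read 'a': p1 → p2
  read 'b': p2 → p2
  read 'b': p2 → p2
  read 'a': p2 → p1
  read 'b': p1 → p1
  end p1, accepted
w2:
  start at p1
  read 'a': p1 → p2
  read 'b': p2 → p2
  read 'b': p2 → p2
  read 'a': p2 → p1
  read 'b': p1 → p1
  read 'c': p1 → p1
  read 'c': p1 → p1
  end p1, accepted
w3:
  start at p1
  read 'a': p1 → p2
  read 'c': p2 → p2
  read 'a': p2 → p1
  read 'b': p1 → p1
  read 'b': p1 → p1
  read 'c': p1 → p1
  read 'b': p1 → p1
  read 'a': p1 → p2
  read 'b': p2 → p2
  read 'a': p2 → p1
  read 'a': p1 → p2
  end p2, rejected

2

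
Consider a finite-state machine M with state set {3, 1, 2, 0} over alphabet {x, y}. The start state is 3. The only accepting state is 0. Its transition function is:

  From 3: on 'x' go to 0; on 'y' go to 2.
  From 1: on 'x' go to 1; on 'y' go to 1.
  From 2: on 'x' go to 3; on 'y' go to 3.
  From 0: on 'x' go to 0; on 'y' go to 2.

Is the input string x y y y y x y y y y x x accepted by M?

3 → 0 → 2 → 3 → 2 → 3 → 0 → 2 → 3 → 2 → 3 → 0 → 0
End state 0 is accepting.

Yes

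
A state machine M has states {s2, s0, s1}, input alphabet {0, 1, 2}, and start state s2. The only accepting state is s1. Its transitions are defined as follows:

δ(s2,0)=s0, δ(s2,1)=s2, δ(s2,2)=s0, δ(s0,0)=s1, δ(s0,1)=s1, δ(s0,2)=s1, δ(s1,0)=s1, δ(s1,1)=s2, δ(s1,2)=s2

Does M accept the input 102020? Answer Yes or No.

No

start at s2
read '1': s2 → s2
read '0': s2 → s0
read '2': s0 → s1
read '0': s1 → s1
read '2': s1 → s2
read '0': s2 → s0
End state s0 is not accepting.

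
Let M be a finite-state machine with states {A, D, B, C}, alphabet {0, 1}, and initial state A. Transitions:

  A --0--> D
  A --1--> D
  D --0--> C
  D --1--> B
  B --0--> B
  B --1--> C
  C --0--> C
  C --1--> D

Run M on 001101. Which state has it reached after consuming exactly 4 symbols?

B

Trace: A -0-> D -0-> C -1-> D -1-> B
After 4 symbols: B.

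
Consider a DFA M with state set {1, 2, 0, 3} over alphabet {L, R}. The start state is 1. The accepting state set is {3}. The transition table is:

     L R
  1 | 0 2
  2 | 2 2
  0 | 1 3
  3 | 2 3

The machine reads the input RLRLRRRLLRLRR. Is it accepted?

No

1 → 2 → 2 → 2 → 2 → 2 → 2 → 2 → 2 → 2 → 2 → 2 → 2 → 2
End state 2 is not accepting.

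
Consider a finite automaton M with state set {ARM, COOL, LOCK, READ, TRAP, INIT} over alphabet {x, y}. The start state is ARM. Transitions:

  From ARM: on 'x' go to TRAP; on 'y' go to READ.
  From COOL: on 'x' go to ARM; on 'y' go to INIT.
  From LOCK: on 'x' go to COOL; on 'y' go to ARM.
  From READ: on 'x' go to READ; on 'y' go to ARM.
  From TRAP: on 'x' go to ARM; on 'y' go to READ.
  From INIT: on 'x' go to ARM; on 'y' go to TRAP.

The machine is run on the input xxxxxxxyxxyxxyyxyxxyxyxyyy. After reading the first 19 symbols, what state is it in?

start at ARM
read 'x': ARM → TRAP
read 'x': TRAP → ARM
read 'x': ARM → TRAP
read 'x': TRAP → ARM
read 'x': ARM → TRAP
read 'x': TRAP → ARM
read 'x': ARM → TRAP
read 'y': TRAP → READ
read 'x': READ → READ
read 'x': READ → READ
read 'y': READ → ARM
read 'x': ARM → TRAP
read 'x': TRAP → ARM
read 'y': ARM → READ
read 'y': READ → ARM
read 'x': ARM → TRAP
read 'y': TRAP → READ
read 'x': READ → READ
read 'x': READ → READ
After 19 symbols: READ.

READ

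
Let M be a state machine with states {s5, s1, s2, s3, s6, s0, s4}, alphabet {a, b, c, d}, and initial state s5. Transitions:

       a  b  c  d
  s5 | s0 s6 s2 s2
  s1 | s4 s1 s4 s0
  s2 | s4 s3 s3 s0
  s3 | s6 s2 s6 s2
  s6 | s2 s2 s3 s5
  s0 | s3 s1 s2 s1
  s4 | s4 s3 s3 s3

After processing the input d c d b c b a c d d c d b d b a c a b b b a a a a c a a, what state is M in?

s2

start at s5
read 'd': s5 → s2
read 'c': s2 → s3
read 'd': s3 → s2
read 'b': s2 → s3
read 'c': s3 → s6
read 'b': s6 → s2
read 'a': s2 → s4
read 'c': s4 → s3
read 'd': s3 → s2
read 'd': s2 → s0
read 'c': s0 → s2
read 'd': s2 → s0
read 'b': s0 → s1
read 'd': s1 → s0
read 'b': s0 → s1
read 'a': s1 → s4
read 'c': s4 → s3
read 'a': s3 → s6
read 'b': s6 → s2
read 'b': s2 → s3
read 'b': s3 → s2
read 'a': s2 → s4
read 'a': s4 → s4
read 'a': s4 → s4
read 'a': s4 → s4
read 'c': s4 → s3
read 'a': s3 → s6
read 'a': s6 → s2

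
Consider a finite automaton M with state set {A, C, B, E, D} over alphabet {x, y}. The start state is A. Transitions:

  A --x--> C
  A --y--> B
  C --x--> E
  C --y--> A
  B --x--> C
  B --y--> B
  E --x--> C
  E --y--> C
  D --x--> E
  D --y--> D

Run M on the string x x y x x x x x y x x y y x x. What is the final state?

A → C → E → C → E → C → E → C → E → C → E → C → A → B → C → E

E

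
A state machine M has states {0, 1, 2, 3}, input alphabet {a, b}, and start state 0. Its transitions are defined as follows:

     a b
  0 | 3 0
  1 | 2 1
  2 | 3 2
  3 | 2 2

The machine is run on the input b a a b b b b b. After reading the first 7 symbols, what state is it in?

2

start at 0
read 'b': 0 → 0
read 'a': 0 → 3
read 'a': 3 → 2
read 'b': 2 → 2
read 'b': 2 → 2
read 'b': 2 → 2
read 'b': 2 → 2
After 7 symbols: 2.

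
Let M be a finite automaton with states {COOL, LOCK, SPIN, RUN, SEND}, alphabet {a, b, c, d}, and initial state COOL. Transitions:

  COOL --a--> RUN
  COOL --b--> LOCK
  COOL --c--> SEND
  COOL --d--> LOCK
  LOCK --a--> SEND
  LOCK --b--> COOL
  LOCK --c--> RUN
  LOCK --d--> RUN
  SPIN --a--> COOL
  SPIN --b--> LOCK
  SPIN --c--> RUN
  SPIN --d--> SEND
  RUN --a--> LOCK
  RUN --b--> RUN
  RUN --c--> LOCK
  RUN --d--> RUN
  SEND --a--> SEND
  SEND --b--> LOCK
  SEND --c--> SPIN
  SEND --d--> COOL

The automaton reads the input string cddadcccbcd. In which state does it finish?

start at COOL
read 'c': COOL → SEND
read 'd': SEND → COOL
read 'd': COOL → LOCK
read 'a': LOCK → SEND
read 'd': SEND → COOL
read 'c': COOL → SEND
read 'c': SEND → SPIN
read 'c': SPIN → RUN
read 'b': RUN → RUN
read 'c': RUN → LOCK
read 'd': LOCK → RUN

RUN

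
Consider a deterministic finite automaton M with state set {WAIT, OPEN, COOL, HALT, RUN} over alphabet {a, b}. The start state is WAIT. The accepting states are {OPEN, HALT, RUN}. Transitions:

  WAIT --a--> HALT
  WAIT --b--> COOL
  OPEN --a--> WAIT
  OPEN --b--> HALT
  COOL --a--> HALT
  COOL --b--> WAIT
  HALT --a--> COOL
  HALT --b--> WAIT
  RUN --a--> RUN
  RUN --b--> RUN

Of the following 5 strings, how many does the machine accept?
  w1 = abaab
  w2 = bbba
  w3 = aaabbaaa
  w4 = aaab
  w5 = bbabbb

w1: WAIT → HALT → WAIT → HALT → COOL → WAIT  → end WAIT, rejected
w2: WAIT → COOL → WAIT → COOL → HALT  → end HALT, accepted
w3: WAIT → HALT → COOL → HALT → WAIT → COOL → HALT → COOL → HALT  → end HALT, accepted
w4: WAIT → HALT → COOL → HALT → WAIT  → end WAIT, rejected
w5: WAIT → COOL → WAIT → HALT → WAIT → COOL → WAIT  → end WAIT, rejected

2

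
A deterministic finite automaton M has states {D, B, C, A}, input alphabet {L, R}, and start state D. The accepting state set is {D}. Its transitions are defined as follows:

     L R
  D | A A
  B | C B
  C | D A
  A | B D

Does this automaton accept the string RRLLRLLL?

No

start at D
read 'R': D → A
read 'R': A → D
read 'L': D → A
read 'L': A → B
read 'R': B → B
read 'L': B → C
read 'L': C → D
read 'L': D → A
End state A is not accepting.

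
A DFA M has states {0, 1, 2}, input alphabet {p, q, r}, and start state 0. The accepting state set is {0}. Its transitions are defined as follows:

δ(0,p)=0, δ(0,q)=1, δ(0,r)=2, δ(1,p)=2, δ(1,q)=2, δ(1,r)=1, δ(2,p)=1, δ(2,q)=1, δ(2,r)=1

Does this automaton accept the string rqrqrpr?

No

start at 0
read 'r': 0 → 2
read 'q': 2 → 1
read 'r': 1 → 1
read 'q': 1 → 2
read 'r': 2 → 1
read 'p': 1 → 2
read 'r': 2 → 1
End state 1 is not accepting.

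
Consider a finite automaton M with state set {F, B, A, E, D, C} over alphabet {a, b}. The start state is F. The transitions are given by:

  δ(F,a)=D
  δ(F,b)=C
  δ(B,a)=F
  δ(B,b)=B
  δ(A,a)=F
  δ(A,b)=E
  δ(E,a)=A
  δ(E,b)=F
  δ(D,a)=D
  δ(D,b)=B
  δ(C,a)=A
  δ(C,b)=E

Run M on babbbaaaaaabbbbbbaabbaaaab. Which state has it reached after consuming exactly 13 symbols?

start at F
read 'b': F → C
read 'a': C → A
read 'b': A → E
read 'b': E → F
read 'b': F → C
read 'a': C → A
read 'a': A → F
read 'a': F → D
read 'a': D → D
read 'a': D → D
read 'a': D → D
read 'b': D → B
read 'b': B → B
After 13 symbols: B.

B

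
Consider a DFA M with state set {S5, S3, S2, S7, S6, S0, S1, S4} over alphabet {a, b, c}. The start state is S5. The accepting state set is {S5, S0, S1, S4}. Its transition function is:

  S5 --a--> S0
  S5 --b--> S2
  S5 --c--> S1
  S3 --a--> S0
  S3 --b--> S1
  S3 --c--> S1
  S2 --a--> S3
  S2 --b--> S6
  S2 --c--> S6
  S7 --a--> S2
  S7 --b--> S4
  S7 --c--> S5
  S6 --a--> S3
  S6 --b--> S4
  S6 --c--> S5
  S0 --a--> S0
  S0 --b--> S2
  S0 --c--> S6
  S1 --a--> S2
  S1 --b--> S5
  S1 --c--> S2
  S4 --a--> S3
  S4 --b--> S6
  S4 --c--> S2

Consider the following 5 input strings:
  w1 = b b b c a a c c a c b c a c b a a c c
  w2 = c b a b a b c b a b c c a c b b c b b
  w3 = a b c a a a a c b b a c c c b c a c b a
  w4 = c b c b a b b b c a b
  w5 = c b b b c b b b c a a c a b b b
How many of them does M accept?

w1: Trace: S5 -b-> S2 -b-> S6 -b-> S4 -c-> S2 -a-> S3 -a-> S0 -c-> S6 -c-> S5 -a-> S0 -c-> S6 -b-> S4 -c-> S2 -a-> S3 -c-> S1 -b-> S5 -a-> S0 -a-> S0 -c-> S6 -c-> S5  → end S5, accepted
w2: Trace: S5 -c-> S1 -b-> S5 -a-> S0 -b-> S2 -a-> S3 -b-> S1 -c-> S2 -b-> S6 -a-> S3 -b-> S1 -c-> S2 -c-> S6 -a-> S3 -c-> S1 -b-> S5 -b-> S2 -c-> S6 -b-> S4 -b-> S6  → end S6, rejected
w3: Trace: S5 -a-> S0 -b-> S2 -c-> S6 -a-> S3 -a-> S0 -a-> S0 -a-> S0 -c-> S6 -b-> S4 -b-> S6 -a-> S3 -c-> S1 -c-> S2 -c-> S6 -b-> S4 -c-> S2 -a-> S3 -c-> S1 -b-> S5 -a-> S0  → end S0, accepted
w4: Trace: S5 -c-> S1 -b-> S5 -c-> S1 -b-> S5 -a-> S0 -b-> S2 -b-> S6 -b-> S4 -c-> S2 -a-> S3 -b-> S1  → end S1, accepted
w5: Trace: S5 -c-> S1 -b-> S5 -b-> S2 -b-> S6 -c-> S5 -b-> S2 -b-> S6 -b-> S4 -c-> S2 -a-> S3 -a-> S0 -c-> S6 -a-> S3 -b-> S1 -b-> S5 -b-> S2  → end S2, rejected

3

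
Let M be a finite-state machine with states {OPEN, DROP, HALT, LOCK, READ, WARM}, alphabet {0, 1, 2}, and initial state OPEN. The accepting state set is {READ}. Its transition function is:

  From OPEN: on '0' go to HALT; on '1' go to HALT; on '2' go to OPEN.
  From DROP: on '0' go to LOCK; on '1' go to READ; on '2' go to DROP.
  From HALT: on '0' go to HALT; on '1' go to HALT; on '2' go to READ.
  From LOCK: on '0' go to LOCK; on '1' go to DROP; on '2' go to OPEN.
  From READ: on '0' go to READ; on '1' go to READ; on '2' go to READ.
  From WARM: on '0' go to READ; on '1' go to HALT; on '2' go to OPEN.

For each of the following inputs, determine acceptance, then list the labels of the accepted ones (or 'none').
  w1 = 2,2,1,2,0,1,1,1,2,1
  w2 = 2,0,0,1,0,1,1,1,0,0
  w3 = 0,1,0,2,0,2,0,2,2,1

w1, w3

w1: Trace: OPEN -2-> OPEN -2-> OPEN -1-> HALT -2-> READ -0-> READ -1-> READ -1-> READ -1-> READ -2-> READ -1-> READ  → end READ, accepted
w2: Trace: OPEN -2-> OPEN -0-> HALT -0-> HALT -1-> HALT -0-> HALT -1-> HALT -1-> HALT -1-> HALT -0-> HALT -0-> HALT  → end HALT, rejected
w3: Trace: OPEN -0-> HALT -1-> HALT -0-> HALT -2-> READ -0-> READ -2-> READ -0-> READ -2-> READ -2-> READ -1-> READ  → end READ, accepted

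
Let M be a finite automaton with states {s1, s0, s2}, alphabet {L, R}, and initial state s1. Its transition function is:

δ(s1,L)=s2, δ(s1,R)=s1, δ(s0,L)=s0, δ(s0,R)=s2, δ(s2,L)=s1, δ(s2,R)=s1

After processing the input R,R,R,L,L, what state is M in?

Trace: s1 -R-> s1 -R-> s1 -R-> s1 -L-> s2 -L-> s1

s1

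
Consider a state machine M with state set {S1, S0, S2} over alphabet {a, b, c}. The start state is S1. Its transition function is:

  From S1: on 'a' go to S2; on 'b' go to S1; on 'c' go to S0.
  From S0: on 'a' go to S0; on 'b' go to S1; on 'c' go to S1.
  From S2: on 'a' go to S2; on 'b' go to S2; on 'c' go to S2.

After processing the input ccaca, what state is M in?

S2

Trace: S1 -c-> S0 -c-> S1 -a-> S2 -c-> S2 -a-> S2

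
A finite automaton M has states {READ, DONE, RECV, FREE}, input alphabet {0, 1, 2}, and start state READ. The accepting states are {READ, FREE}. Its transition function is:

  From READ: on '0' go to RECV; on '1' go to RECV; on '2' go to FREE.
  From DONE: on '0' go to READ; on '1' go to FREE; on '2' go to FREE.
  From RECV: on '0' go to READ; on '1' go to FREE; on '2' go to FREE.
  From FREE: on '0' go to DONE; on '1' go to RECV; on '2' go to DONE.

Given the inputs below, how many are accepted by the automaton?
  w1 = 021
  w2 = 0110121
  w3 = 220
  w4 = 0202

w1:
  start at READ
  read '0': READ → RECV
  read '2': RECV → FREE
  read '1': FREE → RECV
  end RECV, rejected
w2:
  start at READ
  read '0': READ → RECV
  read '1': RECV → FREE
  read '1': FREE → RECV
  read '0': RECV → READ
  read '1': READ → RECV
  read '2': RECV → FREE
  read '1': FREE → RECV
  end RECV, rejected
w3:
  start at READ
  read '2': READ → FREE
  read '2': FREE → DONE
  read '0': DONE → READ
  end READ, accepted
w4:
  start at READ
  read '0': READ → RECV
  read '2': RECV → FREE
  read '0': FREE → DONE
  read '2': DONE → FREE
  end FREE, accepted

2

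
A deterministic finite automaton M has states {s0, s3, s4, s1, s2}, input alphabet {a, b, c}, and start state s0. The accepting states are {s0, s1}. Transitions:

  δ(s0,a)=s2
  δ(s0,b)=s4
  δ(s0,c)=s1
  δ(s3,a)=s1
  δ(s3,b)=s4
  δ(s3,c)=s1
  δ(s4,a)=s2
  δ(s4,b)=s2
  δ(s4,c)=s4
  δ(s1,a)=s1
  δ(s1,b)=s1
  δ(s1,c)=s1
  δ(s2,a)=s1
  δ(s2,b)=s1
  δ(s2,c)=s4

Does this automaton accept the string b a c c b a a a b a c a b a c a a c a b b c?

Yes

s0 → s4 → s2 → s4 → s4 → s2 → s1 → s1 → s1 → s1 → s1 → s1 → s1 → s1 → s1 → s1 → s1 → s1 → s1 → s1 → s1 → s1 → s1
End state s1 is accepting.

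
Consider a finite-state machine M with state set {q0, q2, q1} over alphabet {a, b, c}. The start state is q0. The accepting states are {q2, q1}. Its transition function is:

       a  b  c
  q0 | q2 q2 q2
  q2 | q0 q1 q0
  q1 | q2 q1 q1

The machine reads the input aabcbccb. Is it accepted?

start at q0
read 'a': q0 → q2
read 'a': q2 → q0
read 'b': q0 → q2
read 'c': q2 → q0
read 'b': q0 → q2
read 'c': q2 → q0
read 'c': q0 → q2
read 'b': q2 → q1
End state q1 is accepting.

Yes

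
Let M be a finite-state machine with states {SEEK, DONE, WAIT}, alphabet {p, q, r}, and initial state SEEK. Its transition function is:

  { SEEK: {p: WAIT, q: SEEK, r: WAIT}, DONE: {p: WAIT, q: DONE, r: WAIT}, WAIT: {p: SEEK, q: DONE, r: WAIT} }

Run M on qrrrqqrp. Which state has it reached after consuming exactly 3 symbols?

Trace: SEEK -q-> SEEK -r-> WAIT -r-> WAIT
After 3 symbols: WAIT.

WAIT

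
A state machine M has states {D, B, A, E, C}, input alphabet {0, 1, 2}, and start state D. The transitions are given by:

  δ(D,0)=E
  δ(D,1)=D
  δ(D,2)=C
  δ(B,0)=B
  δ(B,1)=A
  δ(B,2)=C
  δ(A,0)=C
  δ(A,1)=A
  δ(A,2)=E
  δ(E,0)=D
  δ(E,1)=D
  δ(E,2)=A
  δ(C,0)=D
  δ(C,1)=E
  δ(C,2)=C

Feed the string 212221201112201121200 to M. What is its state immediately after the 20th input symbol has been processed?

C

Trace: D -2-> C -1-> E -2-> A -2-> E -2-> A -1-> A -2-> E -0-> D -1-> D -1-> D -1-> D -2-> C -2-> C -0-> D -1-> D -1-> D -2-> C -1-> E -2-> A -0-> C
After 20 symbols: C.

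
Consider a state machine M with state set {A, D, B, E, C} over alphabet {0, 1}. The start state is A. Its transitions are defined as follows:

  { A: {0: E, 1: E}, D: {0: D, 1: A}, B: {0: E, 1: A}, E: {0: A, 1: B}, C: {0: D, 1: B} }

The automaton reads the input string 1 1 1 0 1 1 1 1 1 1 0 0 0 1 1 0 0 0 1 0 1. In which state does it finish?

B

Trace: A -1-> E -1-> B -1-> A -0-> E -1-> B -1-> A -1-> E -1-> B -1-> A -1-> E -0-> A -0-> E -0-> A -1-> E -1-> B -0-> E -0-> A -0-> E -1-> B -0-> E -1-> B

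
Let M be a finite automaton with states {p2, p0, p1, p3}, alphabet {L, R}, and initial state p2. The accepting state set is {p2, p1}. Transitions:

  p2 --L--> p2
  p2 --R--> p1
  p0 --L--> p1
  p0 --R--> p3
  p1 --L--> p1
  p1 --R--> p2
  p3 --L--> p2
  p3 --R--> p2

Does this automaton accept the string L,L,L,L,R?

Yes

start at p2
read 'L': p2 → p2
read 'L': p2 → p2
read 'L': p2 → p2
read 'L': p2 → p2
read 'R': p2 → p1
End state p1 is accepting.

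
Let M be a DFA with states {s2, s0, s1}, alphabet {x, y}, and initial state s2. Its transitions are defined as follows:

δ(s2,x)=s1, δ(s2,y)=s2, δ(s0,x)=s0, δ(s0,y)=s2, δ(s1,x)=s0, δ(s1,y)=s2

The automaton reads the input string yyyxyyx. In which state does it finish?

s1

Trace: s2 -y-> s2 -y-> s2 -y-> s2 -x-> s1 -y-> s2 -y-> s2 -x-> s1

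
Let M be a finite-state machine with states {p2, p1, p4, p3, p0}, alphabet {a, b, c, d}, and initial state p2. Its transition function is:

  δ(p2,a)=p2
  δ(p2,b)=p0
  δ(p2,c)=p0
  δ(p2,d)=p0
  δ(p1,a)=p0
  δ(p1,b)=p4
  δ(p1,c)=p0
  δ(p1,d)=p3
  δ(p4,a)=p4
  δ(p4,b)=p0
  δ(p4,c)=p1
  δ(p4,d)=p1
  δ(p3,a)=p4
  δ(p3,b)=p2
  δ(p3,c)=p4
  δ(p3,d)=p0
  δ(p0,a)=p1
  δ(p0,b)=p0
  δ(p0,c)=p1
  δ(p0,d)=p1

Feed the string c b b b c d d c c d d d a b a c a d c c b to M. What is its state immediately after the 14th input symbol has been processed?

p4

start at p2
read 'c': p2 → p0
read 'b': p0 → p0
read 'b': p0 → p0
read 'b': p0 → p0
read 'c': p0 → p1
read 'd': p1 → p3
read 'd': p3 → p0
read 'c': p0 → p1
read 'c': p1 → p0
read 'd': p0 → p1
read 'd': p1 → p3
read 'd': p3 → p0
read 'a': p0 → p1
read 'b': p1 → p4
After 14 symbols: p4.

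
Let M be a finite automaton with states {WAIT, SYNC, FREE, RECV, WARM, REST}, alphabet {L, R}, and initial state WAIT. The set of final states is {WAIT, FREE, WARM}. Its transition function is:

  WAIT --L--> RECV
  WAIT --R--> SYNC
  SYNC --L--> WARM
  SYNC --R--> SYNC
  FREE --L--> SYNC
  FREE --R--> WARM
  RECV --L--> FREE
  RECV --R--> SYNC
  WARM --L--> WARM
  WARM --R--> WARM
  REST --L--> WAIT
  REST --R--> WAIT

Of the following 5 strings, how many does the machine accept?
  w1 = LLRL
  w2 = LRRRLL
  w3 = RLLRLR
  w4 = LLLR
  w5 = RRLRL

4

w1: WAIT → RECV → FREE → WARM → WARM  → end WARM, accepted
w2: WAIT → RECV → SYNC → SYNC → SYNC → WARM → WARM  → end WARM, accepted
w3: WAIT → SYNC → WARM → WARM → WARM → WARM → WARM  → end WARM, accepted
w4: WAIT → RECV → FREE → SYNC → SYNC  → end SYNC, rejected
w5: WAIT → SYNC → SYNC → WARM → WARM → WARM  → end WARM, accepted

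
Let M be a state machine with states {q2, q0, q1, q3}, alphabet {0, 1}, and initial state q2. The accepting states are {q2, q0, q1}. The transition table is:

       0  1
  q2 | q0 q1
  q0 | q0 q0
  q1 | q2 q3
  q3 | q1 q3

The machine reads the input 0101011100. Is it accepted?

Yes

Trace: q2 -0-> q0 -1-> q0 -0-> q0 -1-> q0 -0-> q0 -1-> q0 -1-> q0 -1-> q0 -0-> q0 -0-> q0
End state q0 is accepting.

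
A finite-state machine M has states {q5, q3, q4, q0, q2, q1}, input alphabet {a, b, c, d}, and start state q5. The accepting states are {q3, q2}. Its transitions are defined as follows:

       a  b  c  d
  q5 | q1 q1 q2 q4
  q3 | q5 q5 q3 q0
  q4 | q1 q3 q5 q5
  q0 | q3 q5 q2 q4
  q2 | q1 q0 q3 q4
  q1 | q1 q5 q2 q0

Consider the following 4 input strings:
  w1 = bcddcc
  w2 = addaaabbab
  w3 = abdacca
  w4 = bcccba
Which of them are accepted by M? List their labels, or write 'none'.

w1: q5 → q1 → q2 → q4 → q5 → q2 → q3  → end q3, accepted
w2: q5 → q1 → q0 → q4 → q1 → q1 → q1 → q5 → q1 → q1 → q5  → end q5, rejected
w3: q5 → q1 → q5 → q4 → q1 → q2 → q3 → q5  → end q5, rejected
w4: q5 → q1 → q2 → q3 → q3 → q5 → q1  → end q1, rejected

w1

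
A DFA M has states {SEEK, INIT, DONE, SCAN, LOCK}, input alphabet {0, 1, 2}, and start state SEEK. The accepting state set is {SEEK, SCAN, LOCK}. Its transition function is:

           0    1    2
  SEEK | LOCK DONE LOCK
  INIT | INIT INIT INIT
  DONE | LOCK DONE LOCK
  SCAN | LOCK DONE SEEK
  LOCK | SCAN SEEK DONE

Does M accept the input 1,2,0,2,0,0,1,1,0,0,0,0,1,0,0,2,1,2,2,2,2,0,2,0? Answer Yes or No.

SEEK → DONE → LOCK → SCAN → SEEK → LOCK → SCAN → DONE → DONE → LOCK → SCAN → LOCK → SCAN → DONE → LOCK → SCAN → SEEK → DONE → LOCK → DONE → LOCK → DONE → LOCK → DONE → LOCK
End state LOCK is accepting.

Yes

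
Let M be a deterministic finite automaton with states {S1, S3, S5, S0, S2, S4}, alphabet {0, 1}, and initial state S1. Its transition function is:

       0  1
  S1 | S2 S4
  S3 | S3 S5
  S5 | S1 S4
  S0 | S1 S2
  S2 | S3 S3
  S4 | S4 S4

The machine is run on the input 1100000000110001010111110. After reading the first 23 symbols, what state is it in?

start at S1
read '1': S1 → S4
read '1': S4 → S4
read '0': S4 → S4
read '0': S4 → S4
read '0': S4 → S4
read '0': S4 → S4
read '0': S4 → S4
read '0': S4 → S4
read '0': S4 → S4
read '0': S4 → S4
read '1': S4 → S4
read '1': S4 → S4
read '0': S4 → S4
read '0': S4 → S4
read '0': S4 → S4
read '1': S4 → S4
read '0': S4 → S4
read '1': S4 → S4
read '0': S4 → S4
read '1': S4 → S4
read '1': S4 → S4
read '1': S4 → S4
read '1': S4 → S4
After 23 symbols: S4.

S4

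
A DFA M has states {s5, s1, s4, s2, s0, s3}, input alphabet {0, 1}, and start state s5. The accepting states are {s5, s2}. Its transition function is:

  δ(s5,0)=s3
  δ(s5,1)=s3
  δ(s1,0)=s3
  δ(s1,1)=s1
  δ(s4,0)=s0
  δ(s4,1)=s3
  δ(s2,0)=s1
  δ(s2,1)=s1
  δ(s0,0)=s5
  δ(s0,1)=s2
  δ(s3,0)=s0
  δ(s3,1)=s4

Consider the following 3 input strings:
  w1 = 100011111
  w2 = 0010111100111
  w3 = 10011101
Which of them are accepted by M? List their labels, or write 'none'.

w1: Trace: s5 -1-> s3 -0-> s0 -0-> s5 -0-> s3 -1-> s4 -1-> s3 -1-> s4 -1-> s3 -1-> s4  → end s4, rejected
w2: Trace: s5 -0-> s3 -0-> s0 -1-> s2 -0-> s1 -1-> s1 -1-> s1 -1-> s1 -1-> s1 -0-> s3 -0-> s0 -1-> s2 -1-> s1 -1-> s1  → end s1, rejected
w3: Trace: s5 -1-> s3 -0-> s0 -0-> s5 -1-> s3 -1-> s4 -1-> s3 -0-> s0 -1-> s2  → end s2, accepted

w3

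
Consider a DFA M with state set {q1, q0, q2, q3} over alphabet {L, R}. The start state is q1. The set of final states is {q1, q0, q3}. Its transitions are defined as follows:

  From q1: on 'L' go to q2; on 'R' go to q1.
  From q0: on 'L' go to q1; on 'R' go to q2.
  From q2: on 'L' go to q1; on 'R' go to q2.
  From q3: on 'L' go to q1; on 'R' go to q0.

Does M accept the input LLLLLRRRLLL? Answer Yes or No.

Yes

Trace: q1 -L-> q2 -L-> q1 -L-> q2 -L-> q1 -L-> q2 -R-> q2 -R-> q2 -R-> q2 -L-> q1 -L-> q2 -L-> q1
End state q1 is accepting.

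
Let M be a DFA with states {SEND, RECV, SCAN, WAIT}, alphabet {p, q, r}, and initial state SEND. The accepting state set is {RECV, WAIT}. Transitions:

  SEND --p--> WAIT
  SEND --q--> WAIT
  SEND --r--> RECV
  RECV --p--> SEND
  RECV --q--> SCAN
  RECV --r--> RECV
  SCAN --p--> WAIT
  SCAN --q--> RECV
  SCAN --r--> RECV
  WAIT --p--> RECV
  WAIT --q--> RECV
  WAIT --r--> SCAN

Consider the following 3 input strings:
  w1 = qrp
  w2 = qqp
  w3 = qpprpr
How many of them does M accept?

w1:
  start at SEND
  read 'q': SEND → WAIT
  read 'r': WAIT → SCAN
  read 'p': SCAN → WAIT
  end WAIT, accepted
w2:
  start at SEND
  read 'q': SEND → WAIT
  read 'q': WAIT → RECV
  read 'p': RECV → SEND
  end SEND, rejected
w3:
  start at SEND
  read 'q': SEND → WAIT
  read 'p': WAIT → RECV
  read 'p': RECV → SEND
  read 'r': SEND → RECV
  read 'p': RECV → SEND
  read 'r': SEND → RECV
  end RECV, accepted

2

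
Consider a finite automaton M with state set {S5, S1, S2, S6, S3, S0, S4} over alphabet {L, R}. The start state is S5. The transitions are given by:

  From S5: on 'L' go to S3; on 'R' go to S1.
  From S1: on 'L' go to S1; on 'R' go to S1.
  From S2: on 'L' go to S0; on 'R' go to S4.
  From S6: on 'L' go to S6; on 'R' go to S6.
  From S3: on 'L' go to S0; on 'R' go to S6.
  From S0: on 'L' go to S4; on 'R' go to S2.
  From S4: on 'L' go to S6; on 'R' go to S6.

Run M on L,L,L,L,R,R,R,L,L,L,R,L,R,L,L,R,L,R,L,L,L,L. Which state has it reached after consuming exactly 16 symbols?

start at S5
read 'L': S5 → S3
read 'L': S3 → S0
read 'L': S0 → S4
read 'L': S4 → S6
read 'R': S6 → S6
read 'R': S6 → S6
read 'R': S6 → S6
read 'L': S6 → S6
read 'L': S6 → S6
read 'L': S6 → S6
read 'R': S6 → S6
read 'L': S6 → S6
read 'R': S6 → S6
read 'L': S6 → S6
read 'L': S6 → S6
read 'R': S6 → S6
After 16 symbols: S6.

S6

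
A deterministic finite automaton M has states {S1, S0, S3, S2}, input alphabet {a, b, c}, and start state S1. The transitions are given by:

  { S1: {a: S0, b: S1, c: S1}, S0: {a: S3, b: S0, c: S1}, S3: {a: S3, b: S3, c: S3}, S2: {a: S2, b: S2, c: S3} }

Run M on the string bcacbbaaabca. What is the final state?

S3

start at S1
read 'b': S1 → S1
read 'c': S1 → S1
read 'a': S1 → S0
read 'c': S0 → S1
read 'b': S1 → S1
read 'b': S1 → S1
read 'a': S1 → S0
read 'a': S0 → S3
read 'a': S3 → S3
read 'b': S3 → S3
read 'c': S3 → S3
read 'a': S3 → S3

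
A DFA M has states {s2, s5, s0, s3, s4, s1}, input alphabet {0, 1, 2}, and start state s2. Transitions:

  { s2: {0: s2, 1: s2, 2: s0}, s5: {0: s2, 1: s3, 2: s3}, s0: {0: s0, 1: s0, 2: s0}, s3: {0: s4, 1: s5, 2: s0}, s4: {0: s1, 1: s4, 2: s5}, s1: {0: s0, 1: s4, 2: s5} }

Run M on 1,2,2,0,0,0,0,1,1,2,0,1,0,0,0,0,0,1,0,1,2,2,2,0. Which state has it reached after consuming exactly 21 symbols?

s2 → s2 → s0 → s0 → s0 → s0 → s0 → s0 → s0 → s0 → s0 → s0 → s0 → s0 → s0 → s0 → s0 → s0 → s0 → s0 → s0 → s0
After 21 symbols: s0.

s0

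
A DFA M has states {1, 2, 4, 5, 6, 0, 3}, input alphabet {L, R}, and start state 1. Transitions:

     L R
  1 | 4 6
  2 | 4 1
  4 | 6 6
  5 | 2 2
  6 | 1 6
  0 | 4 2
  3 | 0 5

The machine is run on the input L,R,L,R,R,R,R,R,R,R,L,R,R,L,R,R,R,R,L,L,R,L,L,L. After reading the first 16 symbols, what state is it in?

6

1 → 4 → 6 → 1 → 6 → 6 → 6 → 6 → 6 → 6 → 6 → 1 → 6 → 6 → 1 → 6 → 6
After 16 symbols: 6.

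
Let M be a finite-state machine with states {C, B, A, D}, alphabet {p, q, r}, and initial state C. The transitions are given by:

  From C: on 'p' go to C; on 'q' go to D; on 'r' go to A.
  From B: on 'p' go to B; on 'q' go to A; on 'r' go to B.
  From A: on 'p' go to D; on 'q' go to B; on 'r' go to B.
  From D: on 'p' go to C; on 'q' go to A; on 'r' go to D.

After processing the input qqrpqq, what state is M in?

Trace: C -q-> D -q-> A -r-> B -p-> B -q-> A -q-> B

B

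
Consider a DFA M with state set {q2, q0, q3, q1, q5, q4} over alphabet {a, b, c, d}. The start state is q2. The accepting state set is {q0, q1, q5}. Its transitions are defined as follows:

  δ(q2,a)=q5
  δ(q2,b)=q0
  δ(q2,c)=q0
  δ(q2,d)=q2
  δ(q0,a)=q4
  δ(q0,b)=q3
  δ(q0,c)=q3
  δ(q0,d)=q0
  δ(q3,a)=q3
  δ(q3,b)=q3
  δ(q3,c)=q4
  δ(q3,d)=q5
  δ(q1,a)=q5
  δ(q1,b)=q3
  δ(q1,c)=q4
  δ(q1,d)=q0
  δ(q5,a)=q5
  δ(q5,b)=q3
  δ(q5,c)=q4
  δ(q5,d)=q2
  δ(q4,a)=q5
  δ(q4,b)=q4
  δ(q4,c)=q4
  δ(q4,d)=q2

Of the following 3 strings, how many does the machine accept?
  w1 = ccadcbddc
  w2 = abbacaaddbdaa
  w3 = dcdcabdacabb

w1: q2 → q0 → q3 → q3 → q5 → q4 → q4 → q2 → q2 → q0  → end q0, accepted
w2: q2 → q5 → q3 → q3 → q3 → q4 → q5 → q5 → q2 → q2 → q0 → q0 → q4 → q5  → end q5, accepted
w3: q2 → q2 → q0 → q0 → q3 → q3 → q3 → q5 → q5 → q4 → q5 → q3 → q3  → end q3, rejected

2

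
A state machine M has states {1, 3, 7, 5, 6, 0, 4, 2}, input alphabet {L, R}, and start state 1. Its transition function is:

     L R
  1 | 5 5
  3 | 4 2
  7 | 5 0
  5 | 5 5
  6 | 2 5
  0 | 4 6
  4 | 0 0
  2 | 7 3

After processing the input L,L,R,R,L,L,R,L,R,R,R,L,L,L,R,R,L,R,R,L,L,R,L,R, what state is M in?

Trace: 1 -L-> 5 -L-> 5 -R-> 5 -R-> 5 -L-> 5 -L-> 5 -R-> 5 -L-> 5 -R-> 5 -R-> 5 -R-> 5 -L-> 5 -L-> 5 -L-> 5 -R-> 5 -R-> 5 -L-> 5 -R-> 5 -R-> 5 -L-> 5 -L-> 5 -R-> 5 -L-> 5 -R-> 5

5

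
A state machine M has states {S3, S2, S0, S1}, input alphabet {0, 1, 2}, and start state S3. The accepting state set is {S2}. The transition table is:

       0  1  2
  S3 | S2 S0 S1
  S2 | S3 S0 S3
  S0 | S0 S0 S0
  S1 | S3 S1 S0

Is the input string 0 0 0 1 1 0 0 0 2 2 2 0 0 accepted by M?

S3 → S2 → S3 → S2 → S0 → S0 → S0 → S0 → S0 → S0 → S0 → S0 → S0 → S0
End state S0 is not accepting.

No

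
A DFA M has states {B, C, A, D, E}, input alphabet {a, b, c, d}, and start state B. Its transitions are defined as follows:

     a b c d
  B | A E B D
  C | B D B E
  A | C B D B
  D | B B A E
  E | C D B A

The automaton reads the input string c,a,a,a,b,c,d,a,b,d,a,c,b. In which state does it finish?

Trace: B -c-> B -a-> A -a-> C -a-> B -b-> E -c-> B -d-> D -a-> B -b-> E -d-> A -a-> C -c-> B -b-> E

E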